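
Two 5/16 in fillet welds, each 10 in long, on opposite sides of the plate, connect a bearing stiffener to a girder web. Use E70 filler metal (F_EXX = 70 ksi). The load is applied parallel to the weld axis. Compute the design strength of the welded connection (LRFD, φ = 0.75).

Effective throat t_e = 0.707 × 0.3125 = 0.2209 in.
Total length L = 20 in; A_we = 0.2209 × 20 = 4.419 in².
F_nw = 0.6 F_EXX = 0.6 × 70 = 42 ksi.
φR_n = 0.75 × 42 × 4.419 = 139.2 kips.

φR_n ≈ 139 kips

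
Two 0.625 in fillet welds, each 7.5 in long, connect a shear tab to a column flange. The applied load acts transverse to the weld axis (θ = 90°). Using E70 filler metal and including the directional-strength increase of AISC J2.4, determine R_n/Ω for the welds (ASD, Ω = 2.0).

E70XX → F_EXX = 70 ksi.
t_e = 0.707 × 0.625 = 0.4419 in; A_we = 0.4419 × 15 = 6.628 in².
Directional factor: 1.0 + 0.5 sin^1.5(90°) = 1.5.
F_nw = 0.6 × 70 × 1.5 = 63 ksi.
R_n/Ω = (63 × 6.628) / 2.0 = 208.8 kip.

R_n/Ω ≈ 209 kip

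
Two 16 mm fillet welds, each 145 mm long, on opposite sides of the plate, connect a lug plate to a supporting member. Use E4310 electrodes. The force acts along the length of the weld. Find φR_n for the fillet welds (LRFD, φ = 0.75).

E43XX → F_EXX = 430 MPa.
Effective throat t_e = 0.707 × 16 = 11.31 mm.
Total length L = 290 mm; A_we = 11.31 × 290 = 3280 mm².
F_nw = 0.6 F_EXX = 0.6 × 430 = 258 MPa.
φR_n = 0.75 × 258 × 3280 × 10⁻³ = 634.8 kN.

φR_n ≈ 635 kN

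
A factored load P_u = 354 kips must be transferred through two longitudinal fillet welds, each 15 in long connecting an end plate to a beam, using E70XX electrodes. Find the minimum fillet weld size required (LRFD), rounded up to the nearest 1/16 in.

E70XX → F_EXX = 70 ksi.
Total weld length L = 30 in.
Required throat t_e = P_u / (φ × 0.6 F_EXX × L) = 354 / (0.75 × 0.6 × 70 × 30) = 0.3746 in.
Required leg w = t_e / 0.707 = 0.5298 in → use 9/16 in.

w = 9/16 in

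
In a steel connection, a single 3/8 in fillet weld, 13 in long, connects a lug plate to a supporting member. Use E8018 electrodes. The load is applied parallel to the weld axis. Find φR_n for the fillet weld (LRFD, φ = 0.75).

E80XX → F_EXX = 80 ksi.
Effective throat t_e = 0.707 × 0.375 = 0.2651 in.
Total length L = 13 in; A_we = 0.2651 × 13 = 3.447 in².
F_nw = 0.6 F_EXX = 0.6 × 80 = 48 ksi.
φR_n = 0.75 × 48 × 3.447 = 124.1 kips.

φR_n ≈ 124 kips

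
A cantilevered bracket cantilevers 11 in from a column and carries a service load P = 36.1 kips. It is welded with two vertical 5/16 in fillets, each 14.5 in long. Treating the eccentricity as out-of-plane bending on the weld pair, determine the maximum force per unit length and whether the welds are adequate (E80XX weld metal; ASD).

E80XX → F_EXX = 80 ksi.
L_w = 2 × 14.5 = 29 in; section modulus (unit throat) S = 2 × L²/6 = 70.08 in².
Direct shear f_v = P/L_w = 36.1/29 = 1.245 kip/in.
Moment M = P × e = 36.1 × 11 = 397.1 kip·in; bending f_b = M/S = 5.666 kip/in.
f_max = √(f_v² + f_b²) = √(1.245² + 5.666²) = 5.801 kip/in.
r_n/Ω = (1/2.0) × 0.6 × 80 × (0.707 × 0.3125) = 5.302 kip/in → NOT adequate.

f_max ≈ 5.8 kip/in; NOT adequate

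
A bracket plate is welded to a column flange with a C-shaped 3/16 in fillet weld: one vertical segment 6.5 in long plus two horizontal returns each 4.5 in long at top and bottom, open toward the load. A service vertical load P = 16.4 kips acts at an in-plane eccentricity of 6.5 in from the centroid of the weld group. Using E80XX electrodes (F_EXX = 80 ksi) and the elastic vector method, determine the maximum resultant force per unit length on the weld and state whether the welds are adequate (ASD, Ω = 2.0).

f_max ≈ 4 kip/in; NOT adequate

Total weld length L_w = 15.5 in. Treat welds as unit-width lines.
Centroid: x̄ = 2×4.5×2.25 / 15.5 = 1.306 in from the vertical weld.
Polar moment about centroid: J = I_x + I_y = [6.5³/12 + 2×4.5×3.25²] + [6.5×1.306² + 2(4.5³/12 + 4.5×0.9435²)] = 152.2 in³.
Direct shear f_v = P/L_w = 16.4 / 15.5 = 1.058 kip/in (vertical).
Torsion M = P·e = 16.4 × 6.5 = 106.6 kip·in.
Critical point at (x, y) = (3.194, 3.25) from centroid. f_tx = M·y/J = 2.276 kip/in; f_ty = M·x/J = 2.236 kip/in.
Resultant f_max = √[f_tx² + (f_v + f_ty)²] = √[2.276² + (1.058 + 2.236)²] = 4.004 kip/in.
Capacity per unit length: r_n/Ω = (1/2.0) × 0.6 × 80 × (0.707 × 0.1875) = 3.181 kip/in.
4.004 > 3.181 → NOT adequate.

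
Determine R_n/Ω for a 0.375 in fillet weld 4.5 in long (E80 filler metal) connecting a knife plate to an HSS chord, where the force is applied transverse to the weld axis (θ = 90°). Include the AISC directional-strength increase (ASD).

E80XX → F_EXX = 80 ksi.
t_e = 0.707 × 0.375 = 0.2651 in; A_we = 0.2651 × 4.5 = 1.193 in².
Directional factor: 1.0 + 0.5 sin^1.5(90°) = 1.5.
F_nw = 0.6 × 80 × 1.5 = 72 ksi.
R_n/Ω = (72 × 1.193) / 2.0 = 42.95 kip.

R_n/Ω ≈ 43 kip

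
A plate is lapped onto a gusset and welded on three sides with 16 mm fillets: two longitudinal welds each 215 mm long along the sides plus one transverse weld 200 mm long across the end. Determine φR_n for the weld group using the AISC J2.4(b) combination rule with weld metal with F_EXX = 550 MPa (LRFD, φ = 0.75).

t_e = 0.707 × 16 = 11.31 mm.
R_nwl = 0.6 × 550 × 11.31 × 430 × 10⁻³ = 1605 kN (longitudinal, 2 welds).
R_nwt = 0.6 × 550 × 11.31 × 200 × 10⁻³ = 746.6 kN (transverse, base value).
(i) R_nwl + R_nwt = 2352 kN; (ii) 0.85 R_nwl + 1.5 R_nwt = 2484 kN.
R_n = max = 2484 kN [governs: (ii)]; φR_n = 1863 kN.

φR_n ≈ 1860 kN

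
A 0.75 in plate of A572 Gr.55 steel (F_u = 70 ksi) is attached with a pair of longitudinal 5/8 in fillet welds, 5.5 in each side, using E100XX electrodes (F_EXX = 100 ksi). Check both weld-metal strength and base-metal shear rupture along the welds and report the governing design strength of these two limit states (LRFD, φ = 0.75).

t_e = 0.707 × 0.625 = 0.4419 in; L = 11 in.
Weld metal: φR_n = 0.75 × 0.6 × 100 × 0.4419 × 11 = 218.7 kips.
Base metal (shear rupture): φR_n = 0.75 × 0.6 × 70 × 0.75 × 11 = 259.9 kips.
Governing: weld metal.

φR_n ≈ 219 kips (weld metal governs)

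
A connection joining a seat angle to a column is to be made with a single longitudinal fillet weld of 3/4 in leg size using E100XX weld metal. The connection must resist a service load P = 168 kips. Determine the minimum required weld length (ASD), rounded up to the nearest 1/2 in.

E100XX → F_EXX = 100 ksi.
Throat t_e = 0.707 × 0.75 = 0.5302 in.
r_n/Ω = (0.6 × 100 × 0.5302) / 2.0 = 15.91 kip/in.
L_req = P / (r_n/Ω) = 168 / 15.91 = 10.56 in total.
Round up → use L = 11 in.

L = 11 in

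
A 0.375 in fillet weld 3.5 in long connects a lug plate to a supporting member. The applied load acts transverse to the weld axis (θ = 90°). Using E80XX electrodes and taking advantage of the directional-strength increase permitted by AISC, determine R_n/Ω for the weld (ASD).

R_n/Ω ≈ 33.4 kip

E80XX → F_EXX = 80 ksi.
t_e = 0.707 × 0.375 = 0.2651 in; A_we = 0.2651 × 3.5 = 0.9279 in².
Directional factor: 1.0 + 0.5 sin^1.5(90°) = 1.5.
F_nw = 0.6 × 80 × 1.5 = 72 ksi.
R_n/Ω = (72 × 0.9279) / 2.0 = 33.41 kip.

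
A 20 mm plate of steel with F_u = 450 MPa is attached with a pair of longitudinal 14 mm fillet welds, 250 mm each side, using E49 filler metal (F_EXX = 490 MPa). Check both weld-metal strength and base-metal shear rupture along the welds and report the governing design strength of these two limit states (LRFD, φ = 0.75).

φR_n ≈ 1090 kN (weld metal governs)

t_e = 0.707 × 14 = 9.898 mm; L = 500 mm.
Weld metal: φR_n = 0.75 × 0.6 × 490 × 9.898 × 500 × 10⁻³ = 1091 kN.
Base metal (shear rupture): φR_n = 0.75 × 0.6 × 450 × 20 × 500 × 10⁻³ = 2025 kN.
Governing: weld metal.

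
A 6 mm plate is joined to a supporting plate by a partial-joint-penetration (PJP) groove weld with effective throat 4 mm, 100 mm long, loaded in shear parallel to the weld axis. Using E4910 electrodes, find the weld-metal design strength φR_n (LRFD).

E49XX → F_EXX = 490 MPa.
Effective throat (given) t_e = 4 mm.
A_we = 4 × 100 = 400 mm².
F_nw = 0.6 F_EXX = 294 MPa.
φR_n = 0.75 × 294 × 400 × 10⁻³ = 88.2 kN.

φR_n ≈ 88.2 kN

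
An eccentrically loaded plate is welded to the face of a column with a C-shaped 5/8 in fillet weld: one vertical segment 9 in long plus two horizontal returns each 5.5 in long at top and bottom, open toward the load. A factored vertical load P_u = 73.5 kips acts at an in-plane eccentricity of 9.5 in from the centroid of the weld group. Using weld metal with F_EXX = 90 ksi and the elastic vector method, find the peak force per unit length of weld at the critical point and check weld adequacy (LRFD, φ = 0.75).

Total weld length L_w = 20 in. Treat welds as unit-width lines.
Centroid: x̄ = 2×5.5×2.75 / 20 = 1.512 in from the vertical weld.
Polar moment about centroid: J = I_x + I_y = [9³/12 + 2×5.5×4.5²] + [9×1.512² + 2(5.5³/12 + 5.5×1.238²)] = 348.7 in³.
Direct shear f_v = P/L_w = 73.5 / 20 = 3.675 kip/in (vertical).
Torsion M = P·e = 73.5 × 9.5 = 698.25 kip·in.
Critical point at (x, y) = (3.987, 4.5) from centroid. f_tx = M·y/J = 9.012 kip/in; f_ty = M·x/J = 7.986 kip/in.
Resultant f_max = √[f_tx² + (f_v + f_ty)²] = √[9.012² + (3.675 + 7.986)²] = 14.74 kip/in.
Capacity per unit length: φr_n = 0.75 × 0.6 × 90 × (0.707 × 0.625) = 17.9 kip/in.
14.74 ≤ 17.9 → adequate.

f_max ≈ 14.7 kip/in; adequate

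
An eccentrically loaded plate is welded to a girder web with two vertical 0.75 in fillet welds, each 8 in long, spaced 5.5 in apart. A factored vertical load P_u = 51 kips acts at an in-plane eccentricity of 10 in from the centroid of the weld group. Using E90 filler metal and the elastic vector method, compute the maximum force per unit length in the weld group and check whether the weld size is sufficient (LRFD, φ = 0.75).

f_max ≈ 14.1 kip/in; adequate

E90XX → F_EXX = 90 ksi.
Total weld length L_w = 16 in. Treat welds as unit-width lines.
Polar moment about centroid: J = 2[d³/12 + d(b/2)²] = 2[8³/12 + 8×2.75²] = 206.3 in³.
Direct shear f_v = P/L_w = 51 / 16 = 3.188 kip/in (vertical).
Torsion M = P·e = 51 × 10 = 510 kip·in.
Critical point at (x, y) = (2.75, 4) from centroid. f_tx = M·y/J = 9.887 kip/in; f_ty = M·x/J = 6.797 kip/in.
Resultant f_max = √[f_tx² + (f_v + f_ty)²] = √[9.887² + (3.188 + 6.797)²] = 14.05 kip/in.
Capacity per unit length: φr_n = 0.75 × 0.6 × 90 × (0.707 × 0.75) = 21.48 kip/in.
14.05 ≤ 21.48 → adequate.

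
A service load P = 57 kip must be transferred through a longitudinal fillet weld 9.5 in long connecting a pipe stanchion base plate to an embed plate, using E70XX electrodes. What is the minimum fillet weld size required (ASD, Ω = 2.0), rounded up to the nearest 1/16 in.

w = 7/16 in

E70XX → F_EXX = 70 ksi.
Total weld length L = 9.5 in.
Required throat t_e = P × Ω / (0.6 F_EXX × L) = 57 × 2.0 / (0.6 × 70 × 9.5) = 0.2857 in.
Required leg w = t_e / 0.707 = 0.4041 in → use 7/16 in.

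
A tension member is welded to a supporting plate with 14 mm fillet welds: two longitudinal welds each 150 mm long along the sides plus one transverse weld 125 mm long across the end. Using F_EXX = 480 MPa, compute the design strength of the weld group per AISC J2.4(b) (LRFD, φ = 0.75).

t_e = 0.707 × 14 = 9.898 mm.
R_nwl = 0.6 × 480 × 9.898 × 300 × 10⁻³ = 855.2 kN (longitudinal, 2 welds).
R_nwt = 0.6 × 480 × 9.898 × 125 × 10⁻³ = 356.3 kN (transverse, base value).
(i) R_nwl + R_nwt = 1212 kN; (ii) 0.85 R_nwl + 1.5 R_nwt = 1261 kN.
R_n = max = 1261 kN [governs: (ii)]; φR_n = 946.1 kN.

φR_n ≈ 946 kN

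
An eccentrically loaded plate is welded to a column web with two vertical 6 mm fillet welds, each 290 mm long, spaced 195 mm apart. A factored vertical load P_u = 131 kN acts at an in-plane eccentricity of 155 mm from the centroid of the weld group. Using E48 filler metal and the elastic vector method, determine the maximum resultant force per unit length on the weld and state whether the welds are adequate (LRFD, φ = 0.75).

E48XX → F_EXX = 480 MPa.
Total weld length L_w = 580 mm. Treat welds as unit-width lines.
Polar moment about centroid: J = 2[d³/12 + d(b/2)²] = 2[290³/12 + 290×97.5²] = 9578000 mm³.
Direct shear f_v = P/L_w = 131×10³ / 580 = 225.9 N/mm (vertical).
Torsion M = P·e = 131×10³ × 155 = 20305000 N·mm.
Critical point at (x, y) = (97.5, 145) from centroid. f_tx = M·y/J = 307.4 N/mm; f_ty = M·x/J = 206.7 N/mm.
Resultant f_max = √[f_tx² + (f_v + f_ty)²] = √[307.4² + (225.9 + 206.7)²] = 530.6 N/mm.
Capacity per unit length: φr_n = 0.75 × 0.6 × 480 × (0.707 × 6) = 916.3 N/mm.
530.6 ≤ 916.3 → adequate.

f_max ≈ 531 N/mm; adequate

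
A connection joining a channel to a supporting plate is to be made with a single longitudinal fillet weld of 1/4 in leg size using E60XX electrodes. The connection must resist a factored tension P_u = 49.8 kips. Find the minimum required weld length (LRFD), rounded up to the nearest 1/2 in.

L = 10.5 in

E60XX → F_EXX = 60 ksi.
Throat t_e = 0.707 × 0.25 = 0.1767 in.
φr_n = 0.75 × 0.6 × 60 × 0.1767 = 4.772 kips/in.
L_req = P_u / φr_n = 49.8 / 4.772 = 10.44 in total.
Round up → use L = 10.5 in.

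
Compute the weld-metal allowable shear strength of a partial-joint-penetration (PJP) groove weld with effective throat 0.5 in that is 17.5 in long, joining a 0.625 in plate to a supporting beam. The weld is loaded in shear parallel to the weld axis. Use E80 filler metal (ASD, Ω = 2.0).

R_n/Ω ≈ 210 kips

E80XX → F_EXX = 80 ksi.
Effective throat (given) t_e = 0.5 in.
A_we = 0.5 × 17.5 = 8.75 in².
F_nw = 0.6 F_EXX = 48 ksi.
R_n/Ω = (48 × 8.75) / 2.0 = 210 kips.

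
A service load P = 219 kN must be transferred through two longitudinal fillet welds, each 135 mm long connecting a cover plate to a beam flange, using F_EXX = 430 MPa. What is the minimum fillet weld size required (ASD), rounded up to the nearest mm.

w = 9 mm

Total weld length L = 270 mm.
Required throat t_e = P × Ω / (0.6 F_EXX × L) = 219 × 2.0 / (0.6 × 430 × 270 × 10⁻³) = 6.288 mm.
Required leg w = t_e / 0.707 = 8.893 mm → use 9 mm.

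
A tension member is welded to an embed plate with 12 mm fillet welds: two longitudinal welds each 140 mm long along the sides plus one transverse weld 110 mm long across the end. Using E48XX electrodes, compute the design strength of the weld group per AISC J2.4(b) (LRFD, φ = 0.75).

φR_n ≈ 739 kN

E48XX → F_EXX = 480 MPa.
t_e = 0.707 × 12 = 8.484 mm.
R_nwl = 0.6 × 480 × 8.484 × 280 × 10⁻³ = 684.1 kN (longitudinal, 2 welds).
R_nwt = 0.6 × 480 × 8.484 × 110 × 10⁻³ = 268.8 kN (transverse, base value).
(i) R_nwl + R_nwt = 952.9 kN; (ii) 0.85 R_nwl + 1.5 R_nwt = 984.7 kN.
R_n = max = 984.7 kN [governs: (ii)]; φR_n = 738.5 kN.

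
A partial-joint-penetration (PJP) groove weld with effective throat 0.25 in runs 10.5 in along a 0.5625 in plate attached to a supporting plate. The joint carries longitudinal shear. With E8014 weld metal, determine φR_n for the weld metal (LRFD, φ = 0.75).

φR_n ≈ 94.5 kips

E80XX → F_EXX = 80 ksi.
Effective throat (given) t_e = 0.25 in.
A_we = 0.25 × 10.5 = 2.625 in².
F_nw = 0.6 F_EXX = 48 ksi.
φR_n = 0.75 × 48 × 2.625 = 94.5 kips.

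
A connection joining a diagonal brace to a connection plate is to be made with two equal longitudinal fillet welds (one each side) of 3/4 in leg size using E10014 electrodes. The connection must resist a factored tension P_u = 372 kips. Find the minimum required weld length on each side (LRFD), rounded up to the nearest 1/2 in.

E100XX → F_EXX = 100 ksi.
Throat t_e = 0.707 × 0.75 = 0.5302 in.
φr_n = 0.75 × 0.6 × 100 × 0.5302 = 23.86 kips/in.
L_req = P_u / φr_n = 372 / 23.86 = 15.59 in total.
Per side: 15.59 / 2 = 7.795 in.
Round up → use L = 8 in on each side.

L = 8 in on each side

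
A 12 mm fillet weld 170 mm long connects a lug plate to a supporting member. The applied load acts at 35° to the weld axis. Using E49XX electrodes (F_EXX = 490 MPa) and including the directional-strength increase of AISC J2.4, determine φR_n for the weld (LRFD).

t_e = 0.707 × 12 = 8.484 mm; A_we = 8.484 × 170 = 1442 mm².
Directional factor: 1.0 + 0.5 sin^1.5(35°) = 1.217.
F_nw = 0.6 × 490 × 1.217 = 357.9 MPa.
φR_n = 0.75 × 357.9 × 1442 × 10⁻³ = 387.1 kN.

φR_n ≈ 387 kN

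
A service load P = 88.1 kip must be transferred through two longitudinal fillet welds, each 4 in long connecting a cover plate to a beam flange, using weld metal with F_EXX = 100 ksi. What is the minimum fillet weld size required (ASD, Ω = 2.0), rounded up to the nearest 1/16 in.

w = 9/16 in

Total weld length L = 8 in.
Required throat t_e = P × Ω / (0.6 F_EXX × L) = 88.1 × 2.0 / (0.6 × 100 × 8) = 0.3671 in.
Required leg w = t_e / 0.707 = 0.5192 in → use 9/16 in.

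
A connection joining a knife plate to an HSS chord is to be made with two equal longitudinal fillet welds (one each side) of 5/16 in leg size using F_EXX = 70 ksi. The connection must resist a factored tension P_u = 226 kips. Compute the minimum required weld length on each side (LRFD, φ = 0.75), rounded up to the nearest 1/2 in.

Throat t_e = 0.707 × 0.3125 = 0.2209 in.
φr_n = 0.75 × 0.6 × 70 × 0.2209 = 6.96 kips/in.
L_req = P_u / φr_n = 226 / 6.96 = 32.47 in total.
Per side: 32.47 / 2 = 16.24 in.
Round up → use L = 16.5 in on each side.

L = 16.5 in on each side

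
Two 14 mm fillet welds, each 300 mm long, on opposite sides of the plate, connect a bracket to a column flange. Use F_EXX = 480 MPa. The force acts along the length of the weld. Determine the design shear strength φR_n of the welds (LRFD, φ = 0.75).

Effective throat t_e = 0.707 × 14 = 9.898 mm.
Total length L = 600 mm; A_we = 9.898 × 600 = 5939 mm².
F_nw = 0.6 F_EXX = 0.6 × 480 = 288 MPa.
φR_n = 0.75 × 288 × 5939 × 10⁻³ = 1283 kN.

φR_n ≈ 1280 kN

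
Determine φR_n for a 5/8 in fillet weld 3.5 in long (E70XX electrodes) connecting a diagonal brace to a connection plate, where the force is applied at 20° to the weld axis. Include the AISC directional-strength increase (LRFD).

φR_n ≈ 53.6 kips

E70XX → F_EXX = 70 ksi.
t_e = 0.707 × 0.625 = 0.4419 in; A_we = 0.4419 × 3.5 = 1.547 in².
Directional factor: 1.0 + 0.5 sin^1.5(20°) = 1.1.
F_nw = 0.6 × 70 × 1.1 = 46.2 ksi.
φR_n = 0.75 × 46.2 × 1.547 = 53.59 kips.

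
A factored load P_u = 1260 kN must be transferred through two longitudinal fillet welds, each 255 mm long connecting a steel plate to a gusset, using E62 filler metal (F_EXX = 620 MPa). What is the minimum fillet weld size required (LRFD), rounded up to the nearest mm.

Total weld length L = 510 mm.
Required throat t_e = P_u / (φ × 0.6 F_EXX × L) = 1260 / (0.75 × 0.6 × 620 × 510 × 10⁻³) = 8.855 mm.
Required leg w = t_e / 0.707 = 12.52 mm → use 13 mm.

w = 13 mm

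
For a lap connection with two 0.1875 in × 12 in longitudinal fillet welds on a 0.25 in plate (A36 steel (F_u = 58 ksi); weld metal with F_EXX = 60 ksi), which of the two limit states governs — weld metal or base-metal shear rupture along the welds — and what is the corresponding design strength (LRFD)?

φR_n ≈ 85.9 kip (weld metal governs)

t_e = 0.707 × 0.1875 = 0.1326 in; L = 24 in.
Weld metal: φR_n = 0.75 × 0.6 × 60 × 0.1326 × 24 = 85.9 kip.
Base metal (shear rupture): φR_n = 0.75 × 0.6 × 58 × 0.25 × 24 = 156.6 kip.
Governing: weld metal.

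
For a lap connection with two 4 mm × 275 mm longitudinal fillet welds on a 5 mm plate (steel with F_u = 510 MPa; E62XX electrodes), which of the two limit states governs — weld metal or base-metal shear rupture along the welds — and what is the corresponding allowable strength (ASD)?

E62XX → F_EXX = 620 MPa.
t_e = 0.707 × 4 = 2.828 mm; L = 550 mm.
Weld metal: R_n/Ω = (1/2.0) × 0.6 × 620 × 2.828 × 550 × 10⁻³ = 289.3 kN.
Base metal (shear rupture): R_n/Ω = (1/2.0) × 0.6 × 510 × 5 × 550 × 10⁻³ = 420.8 kN.
Governing: weld metal.

R_n/Ω ≈ 289 kN (weld metal governs)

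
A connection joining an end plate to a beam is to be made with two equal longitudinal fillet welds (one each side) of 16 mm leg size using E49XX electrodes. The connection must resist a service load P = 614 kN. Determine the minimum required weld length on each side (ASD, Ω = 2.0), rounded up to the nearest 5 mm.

E49XX → F_EXX = 490 MPa.
Throat t_e = 0.707 × 16 = 11.31 mm.
r_n/Ω = (0.6 × 490 × 11.31) / 2.0 = 1663 N/mm = 1.663 kN/mm.
L_req = P / (r_n/Ω) = 614 / 1.663 = 369.2 mm total.
Per side: 369.2 / 2 = 184.6 mm.
Round up → use L = 185 mm on each side.

L = 185 mm on each side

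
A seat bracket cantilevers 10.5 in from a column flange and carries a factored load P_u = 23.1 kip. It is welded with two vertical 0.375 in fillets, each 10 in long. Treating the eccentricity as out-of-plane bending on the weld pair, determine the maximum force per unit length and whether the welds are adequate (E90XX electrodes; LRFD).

E90XX → F_EXX = 90 ksi.
L_w = 2 × 10 = 20 in; section modulus (unit throat) S = 2 × L²/6 = 33.33 in².
Direct shear f_v = P/L_w = 23.1/20 = 1.155 kip/in.
Moment M = P × e = 23.1 × 10.5 = 242.55 kip·in; bending f_b = M/S = 7.276 kip/in.
f_max = √(f_v² + f_b²) = √(1.155² + 7.276²) = 7.368 kip/in.
φr_n = 0.75 × 0.6 × 90 × (0.707 × 0.375) = 10.74 kip/in → adequate.

f_max ≈ 7.37 kip/in; adequate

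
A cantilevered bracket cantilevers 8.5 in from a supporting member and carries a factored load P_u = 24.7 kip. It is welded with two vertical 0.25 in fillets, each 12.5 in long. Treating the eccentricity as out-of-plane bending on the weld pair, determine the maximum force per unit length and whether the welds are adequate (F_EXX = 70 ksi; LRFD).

f_max ≈ 4.15 kip/in; adequate

L_w = 2 × 12.5 = 25 in; section modulus (unit throat) S = 2 × L²/6 = 52.08 in².
Direct shear f_v = P/L_w = 24.7/25 = 0.988 kip/in.
Moment M = P × e = 24.7 × 8.5 = 209.95 kip·in; bending f_b = M/S = 4.031 kip/in.
f_max = √(f_v² + f_b²) = √(0.988² + 4.031²) = 4.15 kip/in.
φr_n = 0.75 × 0.6 × 70 × (0.707 × 0.25) = 5.568 kip/in → adequate.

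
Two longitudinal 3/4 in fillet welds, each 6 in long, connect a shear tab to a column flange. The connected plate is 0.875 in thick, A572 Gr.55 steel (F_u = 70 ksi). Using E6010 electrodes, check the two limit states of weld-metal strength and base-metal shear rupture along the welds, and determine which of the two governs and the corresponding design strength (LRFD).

E60XX → F_EXX = 60 ksi.
t_e = 0.707 × 0.75 = 0.5302 in; L = 12 in.
Weld metal: φR_n = 0.75 × 0.6 × 60 × 0.5302 × 12 = 171.8 kips.
Base metal (shear rupture): φR_n = 0.75 × 0.6 × 70 × 0.875 × 12 = 330.8 kips.
Governing: weld metal.

φR_n ≈ 172 kips (weld metal governs)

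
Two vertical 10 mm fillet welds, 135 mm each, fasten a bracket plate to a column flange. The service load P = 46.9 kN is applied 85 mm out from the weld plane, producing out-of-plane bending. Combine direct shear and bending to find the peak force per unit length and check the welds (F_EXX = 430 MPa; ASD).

L_w = 2 × 135 = 270 mm; section modulus (unit throat) S = 2 × L²/6 = 6075 mm².
Direct shear f_v = P/L_w = 46.9×10³/270 = 173.7 N/mm.
Moment M = P × e = 46.9×10³ × 85 = 3986500 N·mm; bending f_b = M/S = 656.2 N/mm.
f_max = √(f_v² + f_b²) = √(173.7² + 656.2²) = 678.8 N/mm.
r_n/Ω = (1/2.0) × 0.6 × 430 × (0.707 × 10) = 912 N/mm → adequate.

f_max ≈ 679 N/mm; adequate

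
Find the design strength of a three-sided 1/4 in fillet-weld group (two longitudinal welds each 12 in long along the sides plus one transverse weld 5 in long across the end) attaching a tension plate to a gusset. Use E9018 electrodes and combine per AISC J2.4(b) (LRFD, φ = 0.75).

E90XX → F_EXX = 90 ksi.
t_e = 0.707 × 0.25 = 0.1767 in.
R_nwl = 0.6 × 90 × 0.1767 × 24 = 229.1 kip (longitudinal, 2 welds).
R_nwt = 0.6 × 90 × 0.1767 × 5 = 47.72 kip (transverse, base value).
(i) R_nwl + R_nwt = 276.8 kip; (ii) 0.85 R_nwl + 1.5 R_nwt = 266.3 kip.
R_n = max = 276.8 kip [governs: (i)]; φR_n = 207.6 kip.

φR_n ≈ 208 kip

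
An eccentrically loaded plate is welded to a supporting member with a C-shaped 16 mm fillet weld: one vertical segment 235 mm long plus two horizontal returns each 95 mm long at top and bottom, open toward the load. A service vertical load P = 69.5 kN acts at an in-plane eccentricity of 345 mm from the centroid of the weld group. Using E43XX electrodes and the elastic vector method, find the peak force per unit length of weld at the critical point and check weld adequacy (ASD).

f_max ≈ 912 N/mm; adequate

E43XX → F_EXX = 430 MPa.
Total weld length L_w = 425 mm. Treat welds as unit-width lines.
Centroid: x̄ = 2×95×47.5 / 425 = 21.24 mm from the vertical weld.
Polar moment about centroid: J = I_x + I_y = [235³/12 + 2×95×117.5²] + [235×21.24² + 2(95³/12 + 95×26.26²)] = 4085000 mm³.
Direct shear f_v = P/L_w = 69.5×10³ / 425 = 163.5 N/mm (vertical).
Torsion M = P·e = 69.5×10³ × 345 = 23978000 N·mm.
Critical point at (x, y) = (73.76, 117.5) from centroid. f_tx = M·y/J = 689.7 N/mm; f_ty = M·x/J = 433 N/mm.
Resultant f_max = √[f_tx² + (f_v + f_ty)²] = √[689.7² + (163.5 + 433)²] = 911.9 N/mm.
Capacity per unit length: r_n/Ω = (1/2.0) × 0.6 × 430 × (0.707 × 16) = 1459 N/mm.
911.9 ≤ 1459 → adequate.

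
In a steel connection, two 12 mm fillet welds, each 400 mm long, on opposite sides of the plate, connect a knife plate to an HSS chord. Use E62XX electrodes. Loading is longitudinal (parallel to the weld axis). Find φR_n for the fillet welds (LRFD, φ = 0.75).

E62XX → F_EXX = 620 MPa.
Effective throat t_e = 0.707 × 12 = 8.484 mm.
Total length L = 800 mm; A_we = 8.484 × 800 = 6787 mm².
F_nw = 0.6 F_EXX = 0.6 × 620 = 372 MPa.
φR_n = 0.75 × 372 × 6787 × 10⁻³ = 1894 kN.

φR_n ≈ 1890 kN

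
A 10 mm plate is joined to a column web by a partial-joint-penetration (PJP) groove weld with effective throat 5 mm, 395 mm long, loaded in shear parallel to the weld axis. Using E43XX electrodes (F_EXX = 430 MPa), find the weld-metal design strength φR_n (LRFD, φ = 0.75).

φR_n ≈ 382 kN

Effective throat (given) t_e = 5 mm.
A_we = 5 × 395 = 1975 mm².
F_nw = 0.6 F_EXX = 258 MPa.
φR_n = 0.75 × 258 × 1975 × 10⁻³ = 382.2 kN.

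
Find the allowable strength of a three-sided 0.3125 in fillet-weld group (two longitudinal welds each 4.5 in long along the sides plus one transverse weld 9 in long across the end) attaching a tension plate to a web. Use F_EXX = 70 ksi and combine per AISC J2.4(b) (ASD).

R_n/Ω ≈ 98.1 kips

t_e = 0.707 × 0.3125 = 0.2209 in.
R_nwl = 0.6 × 70 × 0.2209 × 9 = 83.51 kips (longitudinal, 2 welds).
R_nwt = 0.6 × 70 × 0.2209 × 9 = 83.51 kips (transverse, base value).
(i) R_nwl + R_nwt = 167 kips; (ii) 0.85 R_nwl + 1.5 R_nwt = 196.3 kips.
R_n = max = 196.3 kips [governs: (ii)]; R_n/Ω = 98.13 kips.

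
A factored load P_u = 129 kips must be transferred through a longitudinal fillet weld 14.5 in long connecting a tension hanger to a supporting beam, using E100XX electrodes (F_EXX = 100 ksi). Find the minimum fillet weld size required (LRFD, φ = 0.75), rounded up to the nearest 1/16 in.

Total weld length L = 14.5 in.
Required throat t_e = P_u / (φ × 0.6 F_EXX × L) = 129 / (0.75 × 0.6 × 100 × 14.5) = 0.1977 in.
Required leg w = t_e / 0.707 = 0.2796 in → use 5/16 in.

w = 5/16 in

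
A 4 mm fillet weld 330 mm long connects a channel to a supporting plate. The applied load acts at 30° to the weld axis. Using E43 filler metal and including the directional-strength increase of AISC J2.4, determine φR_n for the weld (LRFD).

φR_n ≈ 213 kN

E43XX → F_EXX = 430 MPa.
t_e = 0.707 × 4 = 2.828 mm; A_we = 2.828 × 330 = 933.2 mm².
Directional factor: 1.0 + 0.5 sin^1.5(30°) = 1.177.
F_nw = 0.6 × 430 × 1.177 = 303.6 MPa.
φR_n = 0.75 × 303.6 × 933.2 × 10⁻³ = 212.5 kN.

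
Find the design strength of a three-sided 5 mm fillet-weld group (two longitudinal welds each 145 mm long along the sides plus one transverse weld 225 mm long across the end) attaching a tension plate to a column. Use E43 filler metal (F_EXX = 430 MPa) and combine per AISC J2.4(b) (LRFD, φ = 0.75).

φR_n ≈ 399 kN

t_e = 0.707 × 5 = 3.535 mm.
R_nwl = 0.6 × 430 × 3.535 × 290 × 10⁻³ = 264.5 kN (longitudinal, 2 welds).
R_nwt = 0.6 × 430 × 3.535 × 225 × 10⁻³ = 205.2 kN (transverse, base value).
(i) R_nwl + R_nwt = 469.7 kN; (ii) 0.85 R_nwl + 1.5 R_nwt = 532.6 kN.
R_n = max = 532.6 kN [governs: (ii)]; φR_n = 399.5 kN.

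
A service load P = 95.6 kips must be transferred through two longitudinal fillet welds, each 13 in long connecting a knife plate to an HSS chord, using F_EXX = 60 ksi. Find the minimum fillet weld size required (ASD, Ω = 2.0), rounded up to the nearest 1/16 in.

w = 5/16 in

Total weld length L = 26 in.
Required throat t_e = P × Ω / (0.6 F_EXX × L) = 95.6 × 2.0 / (0.6 × 60 × 26) = 0.2043 in.
Required leg w = t_e / 0.707 = 0.2889 in → use 5/16 in.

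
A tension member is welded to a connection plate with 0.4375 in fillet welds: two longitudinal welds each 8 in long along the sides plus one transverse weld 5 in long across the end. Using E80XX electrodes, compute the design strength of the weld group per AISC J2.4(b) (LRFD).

φR_n ≈ 235 kips

E80XX → F_EXX = 80 ksi.
t_e = 0.707 × 0.4375 = 0.3093 in.
R_nwl = 0.6 × 80 × 0.3093 × 16 = 237.6 kips (longitudinal, 2 welds).
R_nwt = 0.6 × 80 × 0.3093 × 5 = 74.23 kips (transverse, base value).
(i) R_nwl + R_nwt = 311.8 kips; (ii) 0.85 R_nwl + 1.5 R_nwt = 313.3 kips.
R_n = max = 313.3 kips [governs: (ii)]; φR_n = 235 kips.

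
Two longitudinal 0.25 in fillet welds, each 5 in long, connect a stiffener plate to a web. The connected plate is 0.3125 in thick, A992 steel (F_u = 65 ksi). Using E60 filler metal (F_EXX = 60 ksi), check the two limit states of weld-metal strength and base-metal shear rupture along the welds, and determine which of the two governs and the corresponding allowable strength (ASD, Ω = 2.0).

R_n/Ω ≈ 31.8 kips (weld metal governs)

t_e = 0.707 × 0.25 = 0.1767 in; L = 10 in.
Weld metal: R_n/Ω = (1/2.0) × 0.6 × 60 × 0.1767 × 10 = 31.81 kips.
Base metal (shear rupture): R_n/Ω = (1/2.0) × 0.6 × 65 × 0.3125 × 10 = 60.94 kips.
Governing: weld metal.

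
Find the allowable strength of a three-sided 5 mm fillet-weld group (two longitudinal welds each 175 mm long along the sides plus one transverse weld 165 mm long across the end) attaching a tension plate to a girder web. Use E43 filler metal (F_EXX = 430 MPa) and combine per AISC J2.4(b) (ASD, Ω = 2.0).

R_n/Ω ≈ 249 kN

t_e = 0.707 × 5 = 3.535 mm.
R_nwl = 0.6 × 430 × 3.535 × 350 × 10⁻³ = 319.2 kN (longitudinal, 2 welds).
R_nwt = 0.6 × 430 × 3.535 × 165 × 10⁻³ = 150.5 kN (transverse, base value).
(i) R_nwl + R_nwt = 469.7 kN; (ii) 0.85 R_nwl + 1.5 R_nwt = 497.1 kN.
R_n = max = 497.1 kN [governs: (ii)]; R_n/Ω = 248.5 kN.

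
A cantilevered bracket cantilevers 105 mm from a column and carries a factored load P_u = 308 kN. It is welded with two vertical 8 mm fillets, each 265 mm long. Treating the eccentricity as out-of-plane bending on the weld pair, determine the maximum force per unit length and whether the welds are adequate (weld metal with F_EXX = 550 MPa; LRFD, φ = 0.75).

L_w = 2 × 265 = 530 mm; section modulus (unit throat) S = 2 × L²/6 = 23410 mm².
Direct shear f_v = P/L_w = 308×10³/530 = 581.1 N/mm.
Moment M = P × e = 308×10³ × 105 = 32340000 N·mm; bending f_b = M/S = 1382 N/mm.
f_max = √(f_v² + f_b²) = √(581.1² + 1382²) = 1499 N/mm.
φr_n = 0.75 × 0.6 × 550 × (0.707 × 8) = 1400 N/mm → NOT adequate.

f_max ≈ 1500 N/mm; NOT adequate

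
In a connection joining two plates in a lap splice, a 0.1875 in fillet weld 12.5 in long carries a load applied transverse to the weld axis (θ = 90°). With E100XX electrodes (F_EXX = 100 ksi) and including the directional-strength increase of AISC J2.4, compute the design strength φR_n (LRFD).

t_e = 0.707 × 0.1875 = 0.1326 in; A_we = 0.1326 × 12.5 = 1.657 in².
Directional factor: 1.0 + 0.5 sin^1.5(90°) = 1.5.
F_nw = 0.6 × 100 × 1.5 = 90 ksi.
φR_n = 0.75 × 90 × 1.657 = 111.8 kips.

φR_n ≈ 112 kips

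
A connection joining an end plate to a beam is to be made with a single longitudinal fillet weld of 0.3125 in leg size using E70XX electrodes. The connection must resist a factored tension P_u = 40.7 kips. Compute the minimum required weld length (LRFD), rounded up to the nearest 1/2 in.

E70XX → F_EXX = 70 ksi.
Throat t_e = 0.707 × 0.3125 = 0.2209 in.
φr_n = 0.75 × 0.6 × 70 × 0.2209 = 6.96 kips/in.
L_req = P_u / φr_n = 40.7 / 6.96 = 5.848 in total.
Round up → use L = 6 in.

L = 6 in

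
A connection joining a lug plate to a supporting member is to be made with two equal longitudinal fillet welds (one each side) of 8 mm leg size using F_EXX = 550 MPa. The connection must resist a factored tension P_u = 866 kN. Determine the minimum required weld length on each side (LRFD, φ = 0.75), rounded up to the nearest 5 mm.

L = 310 mm on each side

Throat t_e = 0.707 × 8 = 5.656 mm.
φr_n = 0.75 × 0.6 × 550 × 5.656 × 10⁻³ = 1.4 kN/mm.
L_req = P_u / φr_n = 866 / 1.4 = 618.6 mm total.
Per side: 618.6 / 2 = 309.3 mm.
Round up → use L = 310 mm on each side.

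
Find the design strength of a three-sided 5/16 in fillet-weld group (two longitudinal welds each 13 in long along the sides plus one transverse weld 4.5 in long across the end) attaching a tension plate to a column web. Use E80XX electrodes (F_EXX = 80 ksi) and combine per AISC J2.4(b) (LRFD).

t_e = 0.707 × 0.3125 = 0.2209 in.
R_nwl = 0.6 × 80 × 0.2209 × 26 = 275.7 kips (longitudinal, 2 welds).
R_nwt = 0.6 × 80 × 0.2209 × 4.5 = 47.72 kips (transverse, base value).
(i) R_nwl + R_nwt = 323.5 kips; (ii) 0.85 R_nwl + 1.5 R_nwt = 306 kips.
R_n = max = 323.5 kips [governs: (i)]; φR_n = 242.6 kips.

φR_n ≈ 243 kips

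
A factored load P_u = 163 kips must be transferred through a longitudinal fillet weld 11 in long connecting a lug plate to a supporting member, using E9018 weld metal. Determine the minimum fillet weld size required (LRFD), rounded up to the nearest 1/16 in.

E90XX → F_EXX = 90 ksi.
Total weld length L = 11 in.
Required throat t_e = P_u / (φ × 0.6 F_EXX × L) = 163 / (0.75 × 0.6 × 90 × 11) = 0.3659 in.
Required leg w = t_e / 0.707 = 0.5175 in → use 9/16 in.

w = 9/16 in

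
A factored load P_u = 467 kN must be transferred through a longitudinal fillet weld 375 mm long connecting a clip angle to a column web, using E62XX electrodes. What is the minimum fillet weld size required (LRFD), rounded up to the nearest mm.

w = 7 mm

E62XX → F_EXX = 620 MPa.
Total weld length L = 375 mm.
Required throat t_e = P_u / (φ × 0.6 F_EXX × L) = 467 / (0.75 × 0.6 × 620 × 375 × 10⁻³) = 4.464 mm.
Required leg w = t_e / 0.707 = 6.313 mm → use 7 mm.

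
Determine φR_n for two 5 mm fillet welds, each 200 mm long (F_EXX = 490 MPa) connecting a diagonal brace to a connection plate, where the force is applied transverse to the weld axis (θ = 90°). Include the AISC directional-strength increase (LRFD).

φR_n ≈ 468 kN

t_e = 0.707 × 5 = 3.535 mm; A_we = 3.535 × 400 = 1414 mm².
Directional factor: 1.0 + 0.5 sin^1.5(90°) = 1.5.
F_nw = 0.6 × 490 × 1.5 = 441 MPa.
φR_n = 0.75 × 441 × 1414 × 10⁻³ = 467.7 kN.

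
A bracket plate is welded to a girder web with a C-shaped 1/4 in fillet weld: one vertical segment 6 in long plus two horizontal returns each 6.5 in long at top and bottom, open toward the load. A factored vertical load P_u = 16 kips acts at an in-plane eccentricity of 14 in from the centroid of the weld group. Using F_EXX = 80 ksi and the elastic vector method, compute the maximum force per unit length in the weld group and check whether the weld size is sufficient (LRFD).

Total weld length L_w = 19 in. Treat welds as unit-width lines.
Centroid: x̄ = 2×6.5×3.25 / 19 = 2.224 in from the vertical weld.
Polar moment about centroid: J = I_x + I_y = [6³/12 + 2×6.5×3²] + [6×2.224² + 2(6.5³/12 + 6.5×1.026²)] = 224.1 in³.
Direct shear f_v = P/L_w = 16 / 19 = 0.8421 kip/in (vertical).
Torsion M = P·e = 16 × 14 = 224 kip·in.
Critical point at (x, y) = (4.276, 3) from centroid. f_tx = M·y/J = 2.998 kip/in; f_ty = M·x/J = 4.274 kip/in.
Resultant f_max = √[f_tx² + (f_v + f_ty)²] = √[2.998² + (0.8421 + 4.274)²] = 5.93 kip/in.
Capacity per unit length: φr_n = 0.75 × 0.6 × 80 × (0.707 × 0.25) = 6.363 kip/in.
5.93 ≤ 6.363 → adequate.

f_max ≈ 5.93 kip/in; adequate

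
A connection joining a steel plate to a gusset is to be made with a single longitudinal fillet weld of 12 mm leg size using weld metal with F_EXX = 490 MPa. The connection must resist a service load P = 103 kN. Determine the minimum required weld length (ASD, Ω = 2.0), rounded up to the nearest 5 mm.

L = 85 mm

Throat t_e = 0.707 × 12 = 8.484 mm.
r_n/Ω = (0.6 × 490 × 8.484) / 2.0 = 1247 N/mm = 1.247 kN/mm.
L_req = P / (r_n/Ω) = 103 / 1.247 = 82.59 mm total.
Round up → use L = 85 mm.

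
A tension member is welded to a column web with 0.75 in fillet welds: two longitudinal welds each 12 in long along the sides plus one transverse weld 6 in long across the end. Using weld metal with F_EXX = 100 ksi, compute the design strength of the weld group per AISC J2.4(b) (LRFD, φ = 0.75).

t_e = 0.707 × 0.75 = 0.5302 in.
R_nwl = 0.6 × 100 × 0.5302 × 24 = 763.6 kip (longitudinal, 2 welds).
R_nwt = 0.6 × 100 × 0.5302 × 6 = 190.9 kip (transverse, base value).
(i) R_nwl + R_nwt = 954.5 kip; (ii) 0.85 R_nwl + 1.5 R_nwt = 935.4 kip.
R_n = max = 954.5 kip [governs: (i)]; φR_n = 715.8 kip.

φR_n ≈ 716 kip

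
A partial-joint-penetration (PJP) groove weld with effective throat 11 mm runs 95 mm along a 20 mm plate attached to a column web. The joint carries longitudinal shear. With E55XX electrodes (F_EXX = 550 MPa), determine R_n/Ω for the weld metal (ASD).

R_n/Ω ≈ 172 kN

Effective throat (given) t_e = 11 mm.
A_we = 11 × 95 = 1045 mm².
F_nw = 0.6 F_EXX = 330 MPa.
R_n/Ω = (330 × 1045) / 2.0 × 10⁻³ = 172.4 kN.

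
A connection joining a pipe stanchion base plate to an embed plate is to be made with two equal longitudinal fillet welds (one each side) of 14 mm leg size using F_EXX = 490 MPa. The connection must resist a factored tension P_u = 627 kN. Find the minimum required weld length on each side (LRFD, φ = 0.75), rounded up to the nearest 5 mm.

Throat t_e = 0.707 × 14 = 9.898 mm.
φr_n = 0.75 × 0.6 × 490 × 9.898 × 10⁻³ = 2.183 kN/mm.
L_req = P_u / φr_n = 627 / 2.183 = 287.3 mm total.
Per side: 287.3 / 2 = 143.6 mm.
Round up → use L = 145 mm on each side.

L = 145 mm on each side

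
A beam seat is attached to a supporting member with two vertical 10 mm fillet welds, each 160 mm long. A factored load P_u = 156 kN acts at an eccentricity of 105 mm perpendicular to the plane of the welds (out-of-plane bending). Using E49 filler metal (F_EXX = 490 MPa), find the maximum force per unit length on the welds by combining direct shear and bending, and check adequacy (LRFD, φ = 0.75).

f_max ≈ 1980 N/mm; NOT adequate

L_w = 2 × 160 = 320 mm; section modulus (unit throat) S = 2 × L²/6 = 8533 mm².
Direct shear f_v = P/L_w = 156×10³/320 = 487.5 N/mm.
Moment M = P × e = 156×10³ × 105 = 16380000 N·mm; bending f_b = M/S = 1920 N/mm.
f_max = √(f_v² + f_b²) = √(487.5² + 1920²) = 1980 N/mm.
φr_n = 0.75 × 0.6 × 490 × (0.707 × 10) = 1559 N/mm → NOT adequate.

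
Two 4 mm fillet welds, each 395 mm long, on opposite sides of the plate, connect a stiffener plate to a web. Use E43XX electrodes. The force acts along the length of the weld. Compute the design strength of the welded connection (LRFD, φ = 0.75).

φR_n ≈ 432 kN

E43XX → F_EXX = 430 MPa.
Effective throat t_e = 0.707 × 4 = 2.828 mm.
Total length L = 790 mm; A_we = 2.828 × 790 = 2234 mm².
F_nw = 0.6 F_EXX = 0.6 × 430 = 258 MPa.
φR_n = 0.75 × 258 × 2234 × 10⁻³ = 432.3 kN.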